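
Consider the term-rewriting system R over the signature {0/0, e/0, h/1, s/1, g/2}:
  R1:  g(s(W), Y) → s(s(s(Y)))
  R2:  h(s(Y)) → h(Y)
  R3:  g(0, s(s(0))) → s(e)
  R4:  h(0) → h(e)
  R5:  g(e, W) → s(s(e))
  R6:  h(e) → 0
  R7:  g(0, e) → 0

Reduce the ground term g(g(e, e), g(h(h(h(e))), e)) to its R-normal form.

1. g(g(e, e), g(h(h(h(e))), e))  →  g(s(s(e)), g(h(h(h(e))), e))   [R5 at 1]
2. g(s(s(e)), g(h(h(h(e))), e))  →  s(s(s(g(h(h(h(e))), e))))   [R1 at ε]
3. s(s(s(g(h(h(h(e))), e))))  →  s(s(s(g(h(h(0)), e))))   [R6 at 1.1.1.1.1.1]
4. s(s(s(g(h(h(0)), e))))  →  s(s(s(g(h(h(e)), e))))   [R4 at 1.1.1.1.1]
5. s(s(s(g(h(h(e)), e))))  →  s(s(s(g(h(0), e))))   [R6 at 1.1.1.1.1]
6. s(s(s(g(h(0), e))))  →  s(s(s(g(h(e), e))))   [R4 at 1.1.1.1]
7. s(s(s(g(h(e), e))))  →  s(s(s(g(0, e))))   [R6 at 1.1.1.1]
8. s(s(s(g(0, e))))  →  s(s(s(0)))   [R7 at 1.1.1]

s(s(s(0)))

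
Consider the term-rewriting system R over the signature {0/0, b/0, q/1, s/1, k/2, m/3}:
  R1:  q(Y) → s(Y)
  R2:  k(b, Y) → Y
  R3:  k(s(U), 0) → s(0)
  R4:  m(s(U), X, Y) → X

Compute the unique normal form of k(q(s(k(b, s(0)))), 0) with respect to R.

1. k(q(s(k(b, s(0)))), 0)  →  k(s(s(k(b, s(0)))), 0)   [R1 at 1]
2. k(s(s(k(b, s(0)))), 0)  →  s(0)   [R3 at ε]

s(0)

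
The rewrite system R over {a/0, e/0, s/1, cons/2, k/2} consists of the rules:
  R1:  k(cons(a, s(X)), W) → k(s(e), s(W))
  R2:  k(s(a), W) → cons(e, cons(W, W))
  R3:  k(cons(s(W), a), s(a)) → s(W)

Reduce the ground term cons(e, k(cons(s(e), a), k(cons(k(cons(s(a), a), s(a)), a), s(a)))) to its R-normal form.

1. cons(e, k(cons(s(e), a), k(cons(k(cons(s(a), a), s(a)), a), s(a))))  →  cons(e, k(cons(s(e), a), k(cons(s(a), a), s(a))))   [R3 at 2.2.1.1]
2. cons(e, k(cons(s(e), a), k(cons(s(a), a), s(a))))  →  cons(e, k(cons(s(e), a), s(a)))   [R3 at 2.2]
3. cons(e, k(cons(s(e), a), s(a)))  →  cons(e, s(e))   [R3 at 2]

cons(e, s(e))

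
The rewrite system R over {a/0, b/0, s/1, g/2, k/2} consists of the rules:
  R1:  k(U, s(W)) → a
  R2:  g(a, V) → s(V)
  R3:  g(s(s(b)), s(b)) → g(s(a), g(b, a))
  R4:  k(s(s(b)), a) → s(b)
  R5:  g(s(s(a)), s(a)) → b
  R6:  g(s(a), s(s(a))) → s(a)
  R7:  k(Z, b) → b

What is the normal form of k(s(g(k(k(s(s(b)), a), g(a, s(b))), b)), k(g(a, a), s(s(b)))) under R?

1. k(s(g(k(k(s(s(b)), a), g(a, s(b))), b)), k(g(a, a), s(s(b))))  →  k(s(g(k(s(b), g(a, s(b))), b)), k(g(a, a), s(s(b))))   [R4 at 1.1.1.1]
2. k(s(g(k(s(b), g(a, s(b))), b)), k(g(a, a), s(s(b))))  →  k(s(g(k(s(b), s(s(b))), b)), k(g(a, a), s(s(b))))   [R2 at 1.1.1.2]
3. k(s(g(k(s(b), s(s(b))), b)), k(g(a, a), s(s(b))))  →  k(s(g(a, b)), k(g(a, a), s(s(b))))   [R1 at 1.1.1]
4. k(s(g(a, b)), k(g(a, a), s(s(b))))  →  k(s(s(b)), k(g(a, a), s(s(b))))   [R2 at 1.1]
5. k(s(s(b)), k(g(a, a), s(s(b))))  →  k(s(s(b)), a)   [R1 at 2]
6. k(s(s(b)), a)  →  s(b)   [R4 at ε]

s(b)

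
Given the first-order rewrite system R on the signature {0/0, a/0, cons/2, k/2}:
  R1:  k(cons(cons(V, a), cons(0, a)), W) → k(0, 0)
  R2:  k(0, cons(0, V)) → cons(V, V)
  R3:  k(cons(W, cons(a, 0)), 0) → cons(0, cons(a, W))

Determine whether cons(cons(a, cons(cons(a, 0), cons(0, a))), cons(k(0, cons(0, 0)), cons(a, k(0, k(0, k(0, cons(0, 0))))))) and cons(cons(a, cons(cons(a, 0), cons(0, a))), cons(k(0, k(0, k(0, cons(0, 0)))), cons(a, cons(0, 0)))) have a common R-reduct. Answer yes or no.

Reduce t₁ = cons(cons(a, cons(cons(a, 0), cons(0, a))), cons(k(0, cons(0, 0)), cons(a, k(0, k(0, k(0, cons(0, 0))))))):
1. cons(cons(a, cons(cons(a, 0), cons(0, a))), cons(k(0, cons(0, 0)), cons(a, k(0, k(0, k(0, cons(0, 0)))))))  →  cons(cons(a, cons(cons(a, 0), cons(0, a))), cons(cons(0, 0), cons(a, k(0, k(0, k(0, cons(0, 0)))))))   [R2 at 2.1]
2. cons(cons(a, cons(cons(a, 0), cons(0, a))), cons(cons(0, 0), cons(a, k(0, k(0, k(0, cons(0, 0)))))))  →  cons(cons(a, cons(cons(a, 0), cons(0, a))), cons(cons(0, 0), cons(a, k(0, k(0, cons(0, 0))))))   [R2 at 2.2.2.2.2]
3. cons(cons(a, cons(cons(a, 0), cons(0, a))), cons(cons(0, 0), cons(a, k(0, k(0, cons(0, 0))))))  →  cons(cons(a, cons(cons(a, 0), cons(0, a))), cons(cons(0, 0), cons(a, k(0, cons(0, 0)))))   [R2 at 2.2.2.2]
4. cons(cons(a, cons(cons(a, 0), cons(0, a))), cons(cons(0, 0), cons(a, k(0, cons(0, 0)))))  →  cons(cons(a, cons(cons(a, 0), cons(0, a))), cons(cons(0, 0), cons(a, cons(0, 0))))   [R2 at 2.2.2]

Reduce t₂ = cons(cons(a, cons(cons(a, 0), cons(0, a))), cons(k(0, k(0, k(0, cons(0, 0)))), cons(a, cons(0, 0)))):
1. cons(cons(a, cons(cons(a, 0), cons(0, a))), cons(k(0, k(0, k(0, cons(0, 0)))), cons(a, cons(0, 0))))  →  cons(cons(a, cons(cons(a, 0), cons(0, a))), cons(k(0, k(0, cons(0, 0))), cons(a, cons(0, 0))))   [R2 at 2.1.2.2]
2. cons(cons(a, cons(cons(a, 0), cons(0, a))), cons(k(0, k(0, cons(0, 0))), cons(a, cons(0, 0))))  →  cons(cons(a, cons(cons(a, 0), cons(0, a))), cons(k(0, cons(0, 0)), cons(a, cons(0, 0))))   [R2 at 2.1.2]
3. cons(cons(a, cons(cons(a, 0), cons(0, a))), cons(k(0, cons(0, 0)), cons(a, cons(0, 0))))  →  cons(cons(a, cons(cons(a, 0), cons(0, a))), cons(cons(0, 0), cons(a, cons(0, 0))))   [R2 at 2.1]

yes — NF(t₁) = cons(cons(a, cons(cons(a, 0), cons(0, a))), cons(cons(0, 0), cons(a, cons(0, 0)))), NF(t₂) = cons(cons(a, cons(cons(a, 0), cons(0, a))), cons(cons(0, 0), cons(a, cons(0, 0))))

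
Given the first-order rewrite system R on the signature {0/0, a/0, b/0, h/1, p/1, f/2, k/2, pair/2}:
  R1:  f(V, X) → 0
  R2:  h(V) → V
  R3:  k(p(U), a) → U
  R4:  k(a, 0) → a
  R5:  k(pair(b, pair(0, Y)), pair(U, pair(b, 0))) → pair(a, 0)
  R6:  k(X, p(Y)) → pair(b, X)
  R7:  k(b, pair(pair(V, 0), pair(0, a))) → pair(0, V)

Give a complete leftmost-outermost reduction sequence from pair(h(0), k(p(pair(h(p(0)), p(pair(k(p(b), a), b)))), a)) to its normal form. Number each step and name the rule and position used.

pair(0, pair(p(0), p(pair(b, b))))

1. pair(h(0), k(p(pair(h(p(0)), p(pair(k(p(b), a), b)))), a))  →  pair(0, k(p(pair(h(p(0)), p(pair(k(p(b), a), b)))), a))   [R2 at 1]
2. pair(0, k(p(pair(h(p(0)), p(pair(k(p(b), a), b)))), a))  →  pair(0, pair(h(p(0)), p(pair(k(p(b), a), b))))   [R3 at 2]
3. pair(0, pair(h(p(0)), p(pair(k(p(b), a), b))))  →  pair(0, pair(p(0), p(pair(k(p(b), a), b))))   [R2 at 2.1]
4. pair(0, pair(p(0), p(pair(k(p(b), a), b))))  →  pair(0, pair(p(0), p(pair(b, b))))   [R3 at 2.2.1.1]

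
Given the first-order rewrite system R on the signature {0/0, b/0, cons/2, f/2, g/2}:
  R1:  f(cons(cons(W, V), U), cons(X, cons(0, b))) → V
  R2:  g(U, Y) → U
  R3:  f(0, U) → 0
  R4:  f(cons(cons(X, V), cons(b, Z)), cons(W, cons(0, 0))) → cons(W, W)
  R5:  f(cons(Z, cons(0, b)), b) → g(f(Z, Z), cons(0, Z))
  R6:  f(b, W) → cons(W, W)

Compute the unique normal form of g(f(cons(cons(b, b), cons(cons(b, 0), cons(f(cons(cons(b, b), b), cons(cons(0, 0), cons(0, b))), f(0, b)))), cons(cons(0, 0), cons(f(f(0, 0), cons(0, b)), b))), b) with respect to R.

1. g(f(cons(cons(b, b), cons(cons(b, 0), cons(f(cons(cons(b, b), b), cons(cons(0, 0), cons(0, b))), f(0, b)))), cons(cons(0, 0), cons(f(f(0, 0), cons(0, b)), b))), b)  →  f(cons(cons(b, b), cons(cons(b, 0), cons(f(cons(cons(b, b), b), cons(cons(0, 0), cons(0, b))), f(0, b)))), cons(cons(0, 0), cons(f(f(0, 0), cons(0, b)), b)))   [R2 at ε]
2. f(cons(cons(b, b), cons(cons(b, 0), cons(f(cons(cons(b, b), b), cons(cons(0, 0), cons(0, b))), f(0, b)))), cons(cons(0, 0), cons(f(f(0, 0), cons(0, b)), b)))  →  f(cons(cons(b, b), cons(cons(b, 0), cons(b, f(0, b)))), cons(cons(0, 0), cons(f(f(0, 0), cons(0, b)), b)))   [R1 at 1.2.2.1]
3. f(cons(cons(b, b), cons(cons(b, 0), cons(b, f(0, b)))), cons(cons(0, 0), cons(f(f(0, 0), cons(0, b)), b)))  →  f(cons(cons(b, b), cons(cons(b, 0), cons(b, 0))), cons(cons(0, 0), cons(f(f(0, 0), cons(0, b)), b)))   [R3 at 1.2.2.2]
4. f(cons(cons(b, b), cons(cons(b, 0), cons(b, 0))), cons(cons(0, 0), cons(f(f(0, 0), cons(0, b)), b)))  →  f(cons(cons(b, b), cons(cons(b, 0), cons(b, 0))), cons(cons(0, 0), cons(f(0, cons(0, b)), b)))   [R3 at 2.2.1.1]
5. f(cons(cons(b, b), cons(cons(b, 0), cons(b, 0))), cons(cons(0, 0), cons(f(0, cons(0, b)), b)))  →  f(cons(cons(b, b), cons(cons(b, 0), cons(b, 0))), cons(cons(0, 0), cons(0, b)))   [R3 at 2.2.1]
6. f(cons(cons(b, b), cons(cons(b, 0), cons(b, 0))), cons(cons(0, 0), cons(0, b)))  →  b   [R1 at ε]

b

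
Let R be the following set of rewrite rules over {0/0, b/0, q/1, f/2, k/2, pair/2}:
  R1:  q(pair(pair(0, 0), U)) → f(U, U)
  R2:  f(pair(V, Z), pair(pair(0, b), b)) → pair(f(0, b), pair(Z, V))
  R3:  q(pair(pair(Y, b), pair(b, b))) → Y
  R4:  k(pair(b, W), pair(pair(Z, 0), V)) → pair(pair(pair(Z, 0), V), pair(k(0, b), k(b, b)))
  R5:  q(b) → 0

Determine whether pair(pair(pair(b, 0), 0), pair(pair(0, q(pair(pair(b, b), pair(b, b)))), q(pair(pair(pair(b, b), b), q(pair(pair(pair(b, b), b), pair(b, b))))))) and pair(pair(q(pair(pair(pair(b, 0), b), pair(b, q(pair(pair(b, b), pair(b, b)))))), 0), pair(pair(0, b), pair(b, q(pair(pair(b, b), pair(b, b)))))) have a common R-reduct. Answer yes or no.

Reduce t₁ = pair(pair(pair(b, 0), 0), pair(pair(0, q(pair(pair(b, b), pair(b, b)))), q(pair(pair(pair(b, b), b), q(pair(pair(pair(b, b), b), pair(b, b))))))):
1. pair(pair(pair(b, 0), 0), pair(pair(0, q(pair(pair(b, b), pair(b, b)))), q(pair(pair(pair(b, b), b), q(pair(pair(pair(b, b), b), pair(b, b)))))))  →  pair(pair(pair(b, 0), 0), pair(pair(0, b), q(pair(pair(pair(b, b), b), q(pair(pair(pair(b, b), b), pair(b, b)))))))   [R3 at 2.1.2]
2. pair(pair(pair(b, 0), 0), pair(pair(0, b), q(pair(pair(pair(b, b), b), q(pair(pair(pair(b, b), b), pair(b, b)))))))  →  pair(pair(pair(b, 0), 0), pair(pair(0, b), q(pair(pair(pair(b, b), b), pair(b, b)))))   [R3 at 2.2.1.2]
3. pair(pair(pair(b, 0), 0), pair(pair(0, b), q(pair(pair(pair(b, b), b), pair(b, b)))))  →  pair(pair(pair(b, 0), 0), pair(pair(0, b), pair(b, b)))   [R3 at 2.2]

Reduce t₂ = pair(pair(q(pair(pair(pair(b, 0), b), pair(b, q(pair(pair(b, b), pair(b, b)))))), 0), pair(pair(0, b), pair(b, q(pair(pair(b, b), pair(b, b)))))):
1. pair(pair(q(pair(pair(pair(b, 0), b), pair(b, q(pair(pair(b, b), pair(b, b)))))), 0), pair(pair(0, b), pair(b, q(pair(pair(b, b), pair(b, b))))))  →  pair(pair(q(pair(pair(pair(b, 0), b), pair(b, b))), 0), pair(pair(0, b), pair(b, q(pair(pair(b, b), pair(b, b))))))   [R3 at 1.1.1.2.2]
2. pair(pair(q(pair(pair(pair(b, 0), b), pair(b, b))), 0), pair(pair(0, b), pair(b, q(pair(pair(b, b), pair(b, b))))))  →  pair(pair(pair(b, 0), 0), pair(pair(0, b), pair(b, q(pair(pair(b, b), pair(b, b))))))   [R3 at 1.1]
3. pair(pair(pair(b, 0), 0), pair(pair(0, b), pair(b, q(pair(pair(b, b), pair(b, b))))))  →  pair(pair(pair(b, 0), 0), pair(pair(0, b), pair(b, b)))   [R3 at 2.2.2]

yes — NF(t₁) = pair(pair(pair(b, 0), 0), pair(pair(0, b), pair(b, b))), NF(t₂) = pair(pair(pair(b, 0), 0), pair(pair(0, b), pair(b, b)))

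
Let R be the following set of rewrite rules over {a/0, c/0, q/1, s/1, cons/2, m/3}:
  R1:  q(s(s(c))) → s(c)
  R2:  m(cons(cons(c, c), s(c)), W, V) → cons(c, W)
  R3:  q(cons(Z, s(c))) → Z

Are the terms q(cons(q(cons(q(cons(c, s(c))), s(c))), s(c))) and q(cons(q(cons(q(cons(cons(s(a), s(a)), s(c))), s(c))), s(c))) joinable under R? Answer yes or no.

Reduce t₁ = q(cons(q(cons(q(cons(c, s(c))), s(c))), s(c))):
1. q(cons(q(cons(q(cons(c, s(c))), s(c))), s(c)))  →  q(cons(q(cons(c, s(c))), s(c)))   [R3 at ε]
2. q(cons(q(cons(c, s(c))), s(c)))  →  q(cons(c, s(c)))   [R3 at ε]
3. q(cons(c, s(c)))  →  c   [R3 at ε]

Reduce t₂ = q(cons(q(cons(q(cons(cons(s(a), s(a)), s(c))), s(c))), s(c))):
1. q(cons(q(cons(q(cons(cons(s(a), s(a)), s(c))), s(c))), s(c)))  →  q(cons(q(cons(cons(s(a), s(a)), s(c))), s(c)))   [R3 at ε]
2. q(cons(q(cons(cons(s(a), s(a)), s(c))), s(c)))  →  q(cons(cons(s(a), s(a)), s(c)))   [R3 at ε]
3. q(cons(cons(s(a), s(a)), s(c)))  →  cons(s(a), s(a))   [R3 at ε]

no — NF(t₁) = c, NF(t₂) = cons(s(a), s(a))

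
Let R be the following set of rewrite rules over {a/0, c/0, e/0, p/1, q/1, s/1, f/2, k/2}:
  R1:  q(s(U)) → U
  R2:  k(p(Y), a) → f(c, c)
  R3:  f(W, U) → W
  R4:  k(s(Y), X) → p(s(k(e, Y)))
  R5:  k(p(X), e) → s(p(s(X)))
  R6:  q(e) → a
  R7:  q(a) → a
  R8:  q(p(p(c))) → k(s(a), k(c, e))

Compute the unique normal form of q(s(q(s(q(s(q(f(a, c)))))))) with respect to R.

a

1. q(s(q(s(q(s(q(f(a, c))))))))  →  q(s(q(s(q(f(a, c))))))   [R1 at ε]
2. q(s(q(s(q(f(a, c))))))  →  q(s(q(f(a, c))))   [R1 at ε]
3. q(s(q(f(a, c))))  →  q(f(a, c))   [R1 at ε]
4. q(f(a, c))  →  q(a)   [R3 at 1]
5. q(a)  →  a   [R7 at ε]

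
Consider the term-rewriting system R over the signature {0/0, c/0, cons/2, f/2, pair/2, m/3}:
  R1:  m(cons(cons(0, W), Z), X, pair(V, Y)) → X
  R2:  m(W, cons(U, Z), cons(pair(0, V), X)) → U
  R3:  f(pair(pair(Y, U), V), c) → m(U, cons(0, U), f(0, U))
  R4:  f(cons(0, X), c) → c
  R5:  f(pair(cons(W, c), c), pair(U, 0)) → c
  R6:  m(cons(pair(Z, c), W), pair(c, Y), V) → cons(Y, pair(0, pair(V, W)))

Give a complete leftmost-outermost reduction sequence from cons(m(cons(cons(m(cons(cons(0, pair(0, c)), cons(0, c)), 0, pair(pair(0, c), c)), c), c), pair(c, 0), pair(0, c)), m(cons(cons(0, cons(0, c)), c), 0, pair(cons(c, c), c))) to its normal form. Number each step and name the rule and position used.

cons(pair(c, 0), 0)

1. cons(m(cons(cons(m(cons(cons(0, pair(0, c)), cons(0, c)), 0, pair(pair(0, c), c)), c), c), pair(c, 0), pair(0, c)), m(cons(cons(0, cons(0, c)), c), 0, pair(cons(c, c), c)))  →  cons(m(cons(cons(0, c), c), pair(c, 0), pair(0, c)), m(cons(cons(0, cons(0, c)), c), 0, pair(cons(c, c), c)))   [R1 at 1.1.1.1]
2. cons(m(cons(cons(0, c), c), pair(c, 0), pair(0, c)), m(cons(cons(0, cons(0, c)), c), 0, pair(cons(c, c), c)))  →  cons(pair(c, 0), m(cons(cons(0, cons(0, c)), c), 0, pair(cons(c, c), c)))   [R1 at 1]
3. cons(pair(c, 0), m(cons(cons(0, cons(0, c)), c), 0, pair(cons(c, c), c)))  →  cons(pair(c, 0), 0)   [R1 at 2]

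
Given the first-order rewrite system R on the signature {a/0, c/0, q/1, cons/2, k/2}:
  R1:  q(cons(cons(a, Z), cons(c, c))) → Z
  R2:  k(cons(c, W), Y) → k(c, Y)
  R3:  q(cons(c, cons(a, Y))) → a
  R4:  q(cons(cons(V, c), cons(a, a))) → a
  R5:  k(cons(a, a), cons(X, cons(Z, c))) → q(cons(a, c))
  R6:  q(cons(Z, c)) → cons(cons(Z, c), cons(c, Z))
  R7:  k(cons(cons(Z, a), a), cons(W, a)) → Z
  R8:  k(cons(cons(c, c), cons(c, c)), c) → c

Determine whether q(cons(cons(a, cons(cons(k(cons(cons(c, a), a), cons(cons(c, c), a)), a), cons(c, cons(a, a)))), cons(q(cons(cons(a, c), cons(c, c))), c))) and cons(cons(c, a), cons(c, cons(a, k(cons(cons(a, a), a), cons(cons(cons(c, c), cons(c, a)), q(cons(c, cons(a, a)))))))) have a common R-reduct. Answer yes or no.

Reduce t₁ = q(cons(cons(a, cons(cons(k(cons(cons(c, a), a), cons(cons(c, c), a)), a), cons(c, cons(a, a)))), cons(q(cons(cons(a, c), cons(c, c))), c))):
1. q(cons(cons(a, cons(cons(k(cons(cons(c, a), a), cons(cons(c, c), a)), a), cons(c, cons(a, a)))), cons(q(cons(cons(a, c), cons(c, c))), c)))  →  q(cons(cons(a, cons(cons(c, a), cons(c, cons(a, a)))), cons(q(cons(cons(a, c), cons(c, c))), c)))   [R7 at 1.1.2.1.1]
2. q(cons(cons(a, cons(cons(c, a), cons(c, cons(a, a)))), cons(q(cons(cons(a, c), cons(c, c))), c)))  →  q(cons(cons(a, cons(cons(c, a), cons(c, cons(a, a)))), cons(c, c)))   [R1 at 1.2.1]
3. q(cons(cons(a, cons(cons(c, a), cons(c, cons(a, a)))), cons(c, c)))  →  cons(cons(c, a), cons(c, cons(a, a)))   [R1 at ε]

Reduce t₂ = cons(cons(c, a), cons(c, cons(a, k(cons(cons(a, a), a), cons(cons(cons(c, c), cons(c, a)), q(cons(c, cons(a, a)))))))):
1. cons(cons(c, a), cons(c, cons(a, k(cons(cons(a, a), a), cons(cons(cons(c, c), cons(c, a)), q(cons(c, cons(a, a))))))))  →  cons(cons(c, a), cons(c, cons(a, k(cons(cons(a, a), a), cons(cons(cons(c, c), cons(c, a)), a)))))   [R3 at 2.2.2.2.2]
2. cons(cons(c, a), cons(c, cons(a, k(cons(cons(a, a), a), cons(cons(cons(c, c), cons(c, a)), a)))))  →  cons(cons(c, a), cons(c, cons(a, a)))   [R7 at 2.2.2]

yes — NF(t₁) = cons(cons(c, a), cons(c, cons(a, a))), NF(t₂) = cons(cons(c, a), cons(c, cons(a, a)))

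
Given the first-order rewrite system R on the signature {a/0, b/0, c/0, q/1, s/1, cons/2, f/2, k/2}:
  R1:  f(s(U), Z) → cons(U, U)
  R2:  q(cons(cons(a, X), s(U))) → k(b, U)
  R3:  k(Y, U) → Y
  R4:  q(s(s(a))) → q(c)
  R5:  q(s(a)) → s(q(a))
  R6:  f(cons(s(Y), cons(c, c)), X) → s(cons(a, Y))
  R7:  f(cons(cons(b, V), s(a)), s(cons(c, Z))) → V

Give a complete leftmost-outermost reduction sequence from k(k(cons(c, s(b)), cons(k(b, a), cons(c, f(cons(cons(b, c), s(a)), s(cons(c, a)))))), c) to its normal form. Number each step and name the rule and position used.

cons(c, s(b))

1. k(k(cons(c, s(b)), cons(k(b, a), cons(c, f(cons(cons(b, c), s(a)), s(cons(c, a)))))), c)  →  k(cons(c, s(b)), cons(k(b, a), cons(c, f(cons(cons(b, c), s(a)), s(cons(c, a))))))   [R3 at ε]
2. k(cons(c, s(b)), cons(k(b, a), cons(c, f(cons(cons(b, c), s(a)), s(cons(c, a))))))  →  cons(c, s(b))   [R3 at ε]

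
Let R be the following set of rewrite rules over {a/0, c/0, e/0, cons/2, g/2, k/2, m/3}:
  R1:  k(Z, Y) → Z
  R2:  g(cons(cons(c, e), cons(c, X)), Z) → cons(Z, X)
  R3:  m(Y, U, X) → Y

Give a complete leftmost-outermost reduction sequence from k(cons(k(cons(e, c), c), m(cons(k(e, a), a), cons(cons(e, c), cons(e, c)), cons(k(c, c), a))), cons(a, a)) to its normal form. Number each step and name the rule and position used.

1. k(cons(k(cons(e, c), c), m(cons(k(e, a), a), cons(cons(e, c), cons(e, c)), cons(k(c, c), a))), cons(a, a))  →  cons(k(cons(e, c), c), m(cons(k(e, a), a), cons(cons(e, c), cons(e, c)), cons(k(c, c), a)))   [R1 at ε]
2. cons(k(cons(e, c), c), m(cons(k(e, a), a), cons(cons(e, c), cons(e, c)), cons(k(c, c), a)))  →  cons(cons(e, c), m(cons(k(e, a), a), cons(cons(e, c), cons(e, c)), cons(k(c, c), a)))   [R1 at 1]
3. cons(cons(e, c), m(cons(k(e, a), a), cons(cons(e, c), cons(e, c)), cons(k(c, c), a)))  →  cons(cons(e, c), cons(k(e, a), a))   [R3 at 2]
4. cons(cons(e, c), cons(k(e, a), a))  →  cons(cons(e, c), cons(e, a))   [R1 at 2.1]

cons(cons(e, c), cons(e, a))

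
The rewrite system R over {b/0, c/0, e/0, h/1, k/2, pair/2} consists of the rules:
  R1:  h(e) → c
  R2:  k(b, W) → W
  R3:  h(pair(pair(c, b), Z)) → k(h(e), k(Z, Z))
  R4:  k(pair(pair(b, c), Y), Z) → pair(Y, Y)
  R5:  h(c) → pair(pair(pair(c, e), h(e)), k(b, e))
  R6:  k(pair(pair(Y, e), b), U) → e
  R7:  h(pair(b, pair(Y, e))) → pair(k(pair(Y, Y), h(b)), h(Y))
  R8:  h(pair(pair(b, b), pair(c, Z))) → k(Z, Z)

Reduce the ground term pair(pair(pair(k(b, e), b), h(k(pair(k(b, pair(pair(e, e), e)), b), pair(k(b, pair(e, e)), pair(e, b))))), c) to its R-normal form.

1. pair(pair(pair(k(b, e), b), h(k(pair(k(b, pair(pair(e, e), e)), b), pair(k(b, pair(e, e)), pair(e, b))))), c)  →  pair(pair(pair(e, b), h(k(pair(k(b, pair(pair(e, e), e)), b), pair(k(b, pair(e, e)), pair(e, b))))), c)   [R2 at 1.1.1]
2. pair(pair(pair(e, b), h(k(pair(k(b, pair(pair(e, e), e)), b), pair(k(b, pair(e, e)), pair(e, b))))), c)  →  pair(pair(pair(e, b), h(k(pair(pair(pair(e, e), e), b), pair(k(b, pair(e, e)), pair(e, b))))), c)   [R2 at 1.2.1.1.1]
3. pair(pair(pair(e, b), h(k(pair(pair(pair(e, e), e), b), pair(k(b, pair(e, e)), pair(e, b))))), c)  →  pair(pair(pair(e, b), h(e)), c)   [R6 at 1.2.1]
4. pair(pair(pair(e, b), h(e)), c)  →  pair(pair(pair(e, b), c), c)   [R1 at 1.2]

pair(pair(pair(e, b), c), c)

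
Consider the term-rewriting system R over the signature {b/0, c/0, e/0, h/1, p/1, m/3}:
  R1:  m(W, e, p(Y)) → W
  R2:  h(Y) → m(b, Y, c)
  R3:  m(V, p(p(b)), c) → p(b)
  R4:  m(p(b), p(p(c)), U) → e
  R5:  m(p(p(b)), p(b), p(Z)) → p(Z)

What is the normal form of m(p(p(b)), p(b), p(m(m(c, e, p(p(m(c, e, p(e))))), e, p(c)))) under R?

1. m(p(p(b)), p(b), p(m(m(c, e, p(p(m(c, e, p(e))))), e, p(c))))  →  p(m(m(c, e, p(p(m(c, e, p(e))))), e, p(c)))   [R5 at ε]
2. p(m(m(c, e, p(p(m(c, e, p(e))))), e, p(c)))  →  p(m(c, e, p(p(m(c, e, p(e))))))   [R1 at 1]
3. p(m(c, e, p(p(m(c, e, p(e))))))  →  p(c)   [R1 at 1]

p(c)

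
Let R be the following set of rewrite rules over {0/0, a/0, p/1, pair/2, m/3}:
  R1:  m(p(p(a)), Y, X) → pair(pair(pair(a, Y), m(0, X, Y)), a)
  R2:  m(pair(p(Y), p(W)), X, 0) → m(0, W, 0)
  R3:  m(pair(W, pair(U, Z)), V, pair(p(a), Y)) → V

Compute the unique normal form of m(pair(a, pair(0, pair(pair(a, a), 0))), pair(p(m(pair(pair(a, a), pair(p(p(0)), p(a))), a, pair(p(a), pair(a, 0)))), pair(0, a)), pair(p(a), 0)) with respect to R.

1. m(pair(a, pair(0, pair(pair(a, a), 0))), pair(p(m(pair(pair(a, a), pair(p(p(0)), p(a))), a, pair(p(a), pair(a, 0)))), pair(0, a)), pair(p(a), 0))  →  pair(p(m(pair(pair(a, a), pair(p(p(0)), p(a))), a, pair(p(a), pair(a, 0)))), pair(0, a))   [R3 at ε]
2. pair(p(m(pair(pair(a, a), pair(p(p(0)), p(a))), a, pair(p(a), pair(a, 0)))), pair(0, a))  →  pair(p(a), pair(0, a))   [R3 at 1.1]

pair(p(a), pair(0, a))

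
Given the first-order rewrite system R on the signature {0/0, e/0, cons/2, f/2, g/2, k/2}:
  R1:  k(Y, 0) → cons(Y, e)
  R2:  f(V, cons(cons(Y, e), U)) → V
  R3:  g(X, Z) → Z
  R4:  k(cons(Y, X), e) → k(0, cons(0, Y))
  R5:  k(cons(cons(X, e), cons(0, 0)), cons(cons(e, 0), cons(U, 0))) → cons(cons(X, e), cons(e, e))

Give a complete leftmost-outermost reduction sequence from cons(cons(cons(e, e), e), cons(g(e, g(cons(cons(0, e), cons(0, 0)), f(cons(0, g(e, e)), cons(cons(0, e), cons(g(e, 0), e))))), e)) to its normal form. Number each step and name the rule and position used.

1. cons(cons(cons(e, e), e), cons(g(e, g(cons(cons(0, e), cons(0, 0)), f(cons(0, g(e, e)), cons(cons(0, e), cons(g(e, 0), e))))), e))  →  cons(cons(cons(e, e), e), cons(g(cons(cons(0, e), cons(0, 0)), f(cons(0, g(e, e)), cons(cons(0, e), cons(g(e, 0), e)))), e))   [R3 at 2.1]
2. cons(cons(cons(e, e), e), cons(g(cons(cons(0, e), cons(0, 0)), f(cons(0, g(e, e)), cons(cons(0, e), cons(g(e, 0), e)))), e))  →  cons(cons(cons(e, e), e), cons(f(cons(0, g(e, e)), cons(cons(0, e), cons(g(e, 0), e))), e))   [R3 at 2.1]
3. cons(cons(cons(e, e), e), cons(f(cons(0, g(e, e)), cons(cons(0, e), cons(g(e, 0), e))), e))  →  cons(cons(cons(e, e), e), cons(cons(0, g(e, e)), e))   [R2 at 2.1]
4. cons(cons(cons(e, e), e), cons(cons(0, g(e, e)), e))  →  cons(cons(cons(e, e), e), cons(cons(0, e), e))   [R3 at 2.1.2]

cons(cons(cons(e, e), e), cons(cons(0, e), e))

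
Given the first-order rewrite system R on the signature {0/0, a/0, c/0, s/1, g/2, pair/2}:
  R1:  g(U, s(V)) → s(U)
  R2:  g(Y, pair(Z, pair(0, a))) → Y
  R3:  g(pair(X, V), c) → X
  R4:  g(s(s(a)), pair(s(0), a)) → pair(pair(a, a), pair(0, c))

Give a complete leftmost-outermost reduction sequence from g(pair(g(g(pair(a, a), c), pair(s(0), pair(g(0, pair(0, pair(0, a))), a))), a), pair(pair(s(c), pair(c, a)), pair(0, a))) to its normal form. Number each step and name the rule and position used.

1. g(pair(g(g(pair(a, a), c), pair(s(0), pair(g(0, pair(0, pair(0, a))), a))), a), pair(pair(s(c), pair(c, a)), pair(0, a)))  →  pair(g(g(pair(a, a), c), pair(s(0), pair(g(0, pair(0, pair(0, a))), a))), a)   [R2 at ε]
2. pair(g(g(pair(a, a), c), pair(s(0), pair(g(0, pair(0, pair(0, a))), a))), a)  →  pair(g(a, pair(s(0), pair(g(0, pair(0, pair(0, a))), a))), a)   [R3 at 1.1]
3. pair(g(a, pair(s(0), pair(g(0, pair(0, pair(0, a))), a))), a)  →  pair(g(a, pair(s(0), pair(0, a))), a)   [R2 at 1.2.2.1]
4. pair(g(a, pair(s(0), pair(0, a))), a)  →  pair(a, a)   [R2 at 1]

pair(a, a)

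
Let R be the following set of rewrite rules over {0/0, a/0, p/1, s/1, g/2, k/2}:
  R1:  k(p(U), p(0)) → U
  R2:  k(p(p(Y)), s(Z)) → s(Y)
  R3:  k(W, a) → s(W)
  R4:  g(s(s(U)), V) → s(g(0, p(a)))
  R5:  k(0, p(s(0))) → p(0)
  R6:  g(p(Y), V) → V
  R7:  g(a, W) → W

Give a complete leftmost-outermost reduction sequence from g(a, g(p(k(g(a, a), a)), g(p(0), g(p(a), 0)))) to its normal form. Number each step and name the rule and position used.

0

1. g(a, g(p(k(g(a, a), a)), g(p(0), g(p(a), 0))))  →  g(p(k(g(a, a), a)), g(p(0), g(p(a), 0)))   [R7 at ε]
2. g(p(k(g(a, a), a)), g(p(0), g(p(a), 0)))  →  g(p(0), g(p(a), 0))   [R6 at ε]
3. g(p(0), g(p(a), 0))  →  g(p(a), 0)   [R6 at ε]
4. g(p(a), 0)  →  0   [R6 at ε]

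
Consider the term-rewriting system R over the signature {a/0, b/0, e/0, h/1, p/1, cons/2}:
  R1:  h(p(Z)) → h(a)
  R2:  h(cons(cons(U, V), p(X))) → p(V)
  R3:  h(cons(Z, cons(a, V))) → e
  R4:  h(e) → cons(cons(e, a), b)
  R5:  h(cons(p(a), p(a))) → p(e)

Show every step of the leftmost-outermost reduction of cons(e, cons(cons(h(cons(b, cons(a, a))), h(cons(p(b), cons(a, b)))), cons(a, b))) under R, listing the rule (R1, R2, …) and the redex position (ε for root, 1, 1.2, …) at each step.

cons(e, cons(cons(e, e), cons(a, b)))

1. cons(e, cons(cons(h(cons(b, cons(a, a))), h(cons(p(b), cons(a, b)))), cons(a, b)))  →  cons(e, cons(cons(e, h(cons(p(b), cons(a, b)))), cons(a, b)))   [R3 at 2.1.1]
2. cons(e, cons(cons(e, h(cons(p(b), cons(a, b)))), cons(a, b)))  →  cons(e, cons(cons(e, e), cons(a, b)))   [R3 at 2.1.2]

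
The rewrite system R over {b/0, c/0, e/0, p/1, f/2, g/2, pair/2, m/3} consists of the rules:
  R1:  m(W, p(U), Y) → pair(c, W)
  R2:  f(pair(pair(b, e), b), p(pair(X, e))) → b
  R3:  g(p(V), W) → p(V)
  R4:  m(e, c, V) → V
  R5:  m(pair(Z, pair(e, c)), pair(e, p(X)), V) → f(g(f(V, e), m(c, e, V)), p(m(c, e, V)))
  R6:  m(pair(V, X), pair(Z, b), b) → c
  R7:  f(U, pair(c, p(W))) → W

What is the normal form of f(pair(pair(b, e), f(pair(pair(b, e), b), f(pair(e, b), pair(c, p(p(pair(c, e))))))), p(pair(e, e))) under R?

1. f(pair(pair(b, e), f(pair(pair(b, e), b), f(pair(e, b), pair(c, p(p(pair(c, e))))))), p(pair(e, e)))  →  f(pair(pair(b, e), f(pair(pair(b, e), b), p(pair(c, e)))), p(pair(e, e)))   [R7 at 1.2.2]
2. f(pair(pair(b, e), f(pair(pair(b, e), b), p(pair(c, e)))), p(pair(e, e)))  →  f(pair(pair(b, e), b), p(pair(e, e)))   [R2 at 1.2]
3. f(pair(pair(b, e), b), p(pair(e, e)))  →  b   [R2 at ε]

b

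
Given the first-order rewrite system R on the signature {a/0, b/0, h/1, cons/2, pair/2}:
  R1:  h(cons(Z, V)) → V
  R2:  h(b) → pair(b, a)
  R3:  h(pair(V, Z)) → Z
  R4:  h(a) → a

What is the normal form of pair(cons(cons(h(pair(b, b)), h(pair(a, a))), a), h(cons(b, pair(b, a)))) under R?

1. pair(cons(cons(h(pair(b, b)), h(pair(a, a))), a), h(cons(b, pair(b, a))))  →  pair(cons(cons(b, h(pair(a, a))), a), h(cons(b, pair(b, a))))   [R3 at 1.1.1]
2. pair(cons(cons(b, h(pair(a, a))), a), h(cons(b, pair(b, a))))  →  pair(cons(cons(b, a), a), h(cons(b, pair(b, a))))   [R3 at 1.1.2]
3. pair(cons(cons(b, a), a), h(cons(b, pair(b, a))))  →  pair(cons(cons(b, a), a), pair(b, a))   [R1 at 2]

pair(cons(cons(b, a), a), pair(b, a))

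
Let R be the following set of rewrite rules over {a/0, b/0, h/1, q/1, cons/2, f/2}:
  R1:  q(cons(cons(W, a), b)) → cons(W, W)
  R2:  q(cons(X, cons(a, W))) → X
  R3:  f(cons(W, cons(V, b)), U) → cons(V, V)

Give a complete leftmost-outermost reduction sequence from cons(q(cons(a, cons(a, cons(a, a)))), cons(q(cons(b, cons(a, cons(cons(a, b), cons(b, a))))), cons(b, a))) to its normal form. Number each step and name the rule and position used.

1. cons(q(cons(a, cons(a, cons(a, a)))), cons(q(cons(b, cons(a, cons(cons(a, b), cons(b, a))))), cons(b, a)))  →  cons(a, cons(q(cons(b, cons(a, cons(cons(a, b), cons(b, a))))), cons(b, a)))   [R2 at 1]
2. cons(a, cons(q(cons(b, cons(a, cons(cons(a, b), cons(b, a))))), cons(b, a)))  →  cons(a, cons(b, cons(b, a)))   [R2 at 2.1]

cons(a, cons(b, cons(b, a)))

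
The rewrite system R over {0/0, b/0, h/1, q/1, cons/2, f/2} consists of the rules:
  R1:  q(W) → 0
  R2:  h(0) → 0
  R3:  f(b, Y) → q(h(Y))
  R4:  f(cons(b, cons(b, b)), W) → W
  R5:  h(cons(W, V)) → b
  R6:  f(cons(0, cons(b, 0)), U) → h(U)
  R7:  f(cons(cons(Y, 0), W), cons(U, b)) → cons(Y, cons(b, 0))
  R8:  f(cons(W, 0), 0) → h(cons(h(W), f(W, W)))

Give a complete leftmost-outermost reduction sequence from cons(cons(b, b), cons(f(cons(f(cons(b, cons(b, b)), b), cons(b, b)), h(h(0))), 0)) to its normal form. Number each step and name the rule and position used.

1. cons(cons(b, b), cons(f(cons(f(cons(b, cons(b, b)), b), cons(b, b)), h(h(0))), 0))  →  cons(cons(b, b), cons(f(cons(b, cons(b, b)), h(h(0))), 0))   [R4 at 2.1.1.1]
2. cons(cons(b, b), cons(f(cons(b, cons(b, b)), h(h(0))), 0))  →  cons(cons(b, b), cons(h(h(0)), 0))   [R4 at 2.1]
3. cons(cons(b, b), cons(h(h(0)), 0))  →  cons(cons(b, b), cons(h(0), 0))   [R2 at 2.1.1]
4. cons(cons(b, b), cons(h(0), 0))  →  cons(cons(b, b), cons(0, 0))   [R2 at 2.1]

cons(cons(b, b), cons(0, 0))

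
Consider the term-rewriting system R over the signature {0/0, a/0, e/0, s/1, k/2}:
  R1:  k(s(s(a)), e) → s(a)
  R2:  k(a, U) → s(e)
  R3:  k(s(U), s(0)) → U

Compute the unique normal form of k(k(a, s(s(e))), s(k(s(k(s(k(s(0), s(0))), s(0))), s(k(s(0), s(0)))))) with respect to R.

1. k(k(a, s(s(e))), s(k(s(k(s(k(s(0), s(0))), s(0))), s(k(s(0), s(0))))))  →  k(s(e), s(k(s(k(s(k(s(0), s(0))), s(0))), s(k(s(0), s(0))))))   [R2 at 1]
2. k(s(e), s(k(s(k(s(k(s(0), s(0))), s(0))), s(k(s(0), s(0))))))  →  k(s(e), s(k(s(k(s(0), s(0))), s(k(s(0), s(0))))))   [R3 at 2.1.1.1]
3. k(s(e), s(k(s(k(s(0), s(0))), s(k(s(0), s(0))))))  →  k(s(e), s(k(s(0), s(k(s(0), s(0))))))   [R3 at 2.1.1.1]
4. k(s(e), s(k(s(0), s(k(s(0), s(0))))))  →  k(s(e), s(k(s(0), s(0))))   [R3 at 2.1.2.1]
5. k(s(e), s(k(s(0), s(0))))  →  k(s(e), s(0))   [R3 at 2.1]
6. k(s(e), s(0))  →  e   [R3 at ε]

e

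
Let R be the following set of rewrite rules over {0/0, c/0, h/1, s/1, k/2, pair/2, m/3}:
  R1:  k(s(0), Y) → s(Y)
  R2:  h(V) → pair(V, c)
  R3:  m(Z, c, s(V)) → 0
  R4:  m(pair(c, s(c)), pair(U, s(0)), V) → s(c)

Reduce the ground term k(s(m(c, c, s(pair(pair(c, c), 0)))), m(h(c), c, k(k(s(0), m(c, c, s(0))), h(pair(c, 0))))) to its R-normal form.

s(0)

1. k(s(m(c, c, s(pair(pair(c, c), 0)))), m(h(c), c, k(k(s(0), m(c, c, s(0))), h(pair(c, 0)))))  →  k(s(0), m(h(c), c, k(k(s(0), m(c, c, s(0))), h(pair(c, 0)))))   [R3 at 1.1]
2. k(s(0), m(h(c), c, k(k(s(0), m(c, c, s(0))), h(pair(c, 0)))))  →  s(m(h(c), c, k(k(s(0), m(c, c, s(0))), h(pair(c, 0)))))   [R1 at ε]
3. s(m(h(c), c, k(k(s(0), m(c, c, s(0))), h(pair(c, 0)))))  →  s(m(pair(c, c), c, k(k(s(0), m(c, c, s(0))), h(pair(c, 0)))))   [R2 at 1.1]
4. s(m(pair(c, c), c, k(k(s(0), m(c, c, s(0))), h(pair(c, 0)))))  →  s(m(pair(c, c), c, k(s(m(c, c, s(0))), h(pair(c, 0)))))   [R1 at 1.3.1]
5. s(m(pair(c, c), c, k(s(m(c, c, s(0))), h(pair(c, 0)))))  →  s(m(pair(c, c), c, k(s(0), h(pair(c, 0)))))   [R3 at 1.3.1.1]
6. s(m(pair(c, c), c, k(s(0), h(pair(c, 0)))))  →  s(m(pair(c, c), c, s(h(pair(c, 0)))))   [R1 at 1.3]
7. s(m(pair(c, c), c, s(h(pair(c, 0)))))  →  s(0)   [R3 at 1]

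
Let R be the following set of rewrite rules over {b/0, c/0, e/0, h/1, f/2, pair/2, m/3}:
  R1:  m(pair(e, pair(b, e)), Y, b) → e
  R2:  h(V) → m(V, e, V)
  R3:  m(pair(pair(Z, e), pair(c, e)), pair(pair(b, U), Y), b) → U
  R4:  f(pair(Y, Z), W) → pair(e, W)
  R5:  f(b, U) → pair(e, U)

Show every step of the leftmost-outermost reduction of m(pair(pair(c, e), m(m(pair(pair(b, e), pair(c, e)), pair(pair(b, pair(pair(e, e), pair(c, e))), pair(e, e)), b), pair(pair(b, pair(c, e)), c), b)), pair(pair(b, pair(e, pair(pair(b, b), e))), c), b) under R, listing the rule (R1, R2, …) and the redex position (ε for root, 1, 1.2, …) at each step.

1. m(pair(pair(c, e), m(m(pair(pair(b, e), pair(c, e)), pair(pair(b, pair(pair(e, e), pair(c, e))), pair(e, e)), b), pair(pair(b, pair(c, e)), c), b)), pair(pair(b, pair(e, pair(pair(b, b), e))), c), b)  →  m(pair(pair(c, e), m(pair(pair(e, e), pair(c, e)), pair(pair(b, pair(c, e)), c), b)), pair(pair(b, pair(e, pair(pair(b, b), e))), c), b)   [R3 at 1.2.1]
2. m(pair(pair(c, e), m(pair(pair(e, e), pair(c, e)), pair(pair(b, pair(c, e)), c), b)), pair(pair(b, pair(e, pair(pair(b, b), e))), c), b)  →  m(pair(pair(c, e), pair(c, e)), pair(pair(b, pair(e, pair(pair(b, b), e))), c), b)   [R3 at 1.2]
3. m(pair(pair(c, e), pair(c, e)), pair(pair(b, pair(e, pair(pair(b, b), e))), c), b)  →  pair(e, pair(pair(b, b), e))   [R3 at ε]

pair(e, pair(pair(b, b), e))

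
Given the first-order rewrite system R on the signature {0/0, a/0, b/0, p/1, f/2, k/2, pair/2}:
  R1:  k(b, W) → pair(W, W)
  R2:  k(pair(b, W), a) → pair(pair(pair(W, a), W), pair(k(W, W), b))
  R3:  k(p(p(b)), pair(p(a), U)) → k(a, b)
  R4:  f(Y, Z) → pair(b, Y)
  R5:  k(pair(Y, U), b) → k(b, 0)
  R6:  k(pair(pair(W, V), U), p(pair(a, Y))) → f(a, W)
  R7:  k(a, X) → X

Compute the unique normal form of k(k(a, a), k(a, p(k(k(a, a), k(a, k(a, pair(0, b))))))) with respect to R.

1. k(k(a, a), k(a, p(k(k(a, a), k(a, k(a, pair(0, b)))))))  →  k(a, k(a, p(k(k(a, a), k(a, k(a, pair(0, b)))))))   [R7 at 1]
2. k(a, k(a, p(k(k(a, a), k(a, k(a, pair(0, b)))))))  →  k(a, p(k(k(a, a), k(a, k(a, pair(0, b))))))   [R7 at ε]
3. k(a, p(k(k(a, a), k(a, k(a, pair(0, b))))))  →  p(k(k(a, a), k(a, k(a, pair(0, b)))))   [R7 at ε]
4. p(k(k(a, a), k(a, k(a, pair(0, b)))))  →  p(k(a, k(a, k(a, pair(0, b)))))   [R7 at 1.1]
5. p(k(a, k(a, k(a, pair(0, b)))))  →  p(k(a, k(a, pair(0, b))))   [R7 at 1]
6. p(k(a, k(a, pair(0, b))))  →  p(k(a, pair(0, b)))   [R7 at 1]
7. p(k(a, pair(0, b)))  →  p(pair(0, b))   [R7 at 1]

p(pair(0, b))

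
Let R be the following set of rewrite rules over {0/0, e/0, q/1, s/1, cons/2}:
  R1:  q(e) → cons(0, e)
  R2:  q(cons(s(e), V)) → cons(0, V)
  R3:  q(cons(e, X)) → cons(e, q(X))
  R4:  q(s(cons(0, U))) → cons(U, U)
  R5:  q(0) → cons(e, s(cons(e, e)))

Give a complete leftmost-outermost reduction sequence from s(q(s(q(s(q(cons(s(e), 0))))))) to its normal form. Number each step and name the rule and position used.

s(cons(0, 0))

1. s(q(s(q(s(q(cons(s(e), 0)))))))  →  s(q(s(q(s(cons(0, 0))))))   [R2 at 1.1.1.1.1]
2. s(q(s(q(s(cons(0, 0))))))  →  s(q(s(cons(0, 0))))   [R4 at 1.1.1]
3. s(q(s(cons(0, 0))))  →  s(cons(0, 0))   [R4 at 1]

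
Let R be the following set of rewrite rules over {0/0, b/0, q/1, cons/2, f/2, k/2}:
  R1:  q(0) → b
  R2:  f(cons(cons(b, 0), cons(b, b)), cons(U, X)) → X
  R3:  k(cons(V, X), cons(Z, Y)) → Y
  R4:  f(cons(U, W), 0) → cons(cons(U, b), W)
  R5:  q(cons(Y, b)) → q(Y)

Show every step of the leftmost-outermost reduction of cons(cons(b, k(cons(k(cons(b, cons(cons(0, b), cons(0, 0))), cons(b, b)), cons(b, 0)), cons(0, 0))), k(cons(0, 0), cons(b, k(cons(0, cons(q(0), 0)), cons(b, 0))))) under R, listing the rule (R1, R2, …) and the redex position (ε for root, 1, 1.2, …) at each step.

1. cons(cons(b, k(cons(k(cons(b, cons(cons(0, b), cons(0, 0))), cons(b, b)), cons(b, 0)), cons(0, 0))), k(cons(0, 0), cons(b, k(cons(0, cons(q(0), 0)), cons(b, 0)))))  →  cons(cons(b, 0), k(cons(0, 0), cons(b, k(cons(0, cons(q(0), 0)), cons(b, 0)))))   [R3 at 1.2]
2. cons(cons(b, 0), k(cons(0, 0), cons(b, k(cons(0, cons(q(0), 0)), cons(b, 0)))))  →  cons(cons(b, 0), k(cons(0, cons(q(0), 0)), cons(b, 0)))   [R3 at 2]
3. cons(cons(b, 0), k(cons(0, cons(q(0), 0)), cons(b, 0)))  →  cons(cons(b, 0), 0)   [R3 at 2]

cons(cons(b, 0), 0)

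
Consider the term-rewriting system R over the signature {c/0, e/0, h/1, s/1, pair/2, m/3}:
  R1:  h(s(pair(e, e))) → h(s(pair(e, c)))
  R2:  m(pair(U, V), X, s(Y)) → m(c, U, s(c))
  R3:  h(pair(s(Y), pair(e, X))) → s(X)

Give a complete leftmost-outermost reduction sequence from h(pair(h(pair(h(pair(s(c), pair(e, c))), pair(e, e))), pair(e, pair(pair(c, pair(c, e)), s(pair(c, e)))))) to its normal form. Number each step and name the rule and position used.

1. h(pair(h(pair(h(pair(s(c), pair(e, c))), pair(e, e))), pair(e, pair(pair(c, pair(c, e)), s(pair(c, e))))))  →  h(pair(h(pair(s(c), pair(e, e))), pair(e, pair(pair(c, pair(c, e)), s(pair(c, e))))))   [R3 at 1.1.1.1]
2. h(pair(h(pair(s(c), pair(e, e))), pair(e, pair(pair(c, pair(c, e)), s(pair(c, e))))))  →  h(pair(s(e), pair(e, pair(pair(c, pair(c, e)), s(pair(c, e))))))   [R3 at 1.1]
3. h(pair(s(e), pair(e, pair(pair(c, pair(c, e)), s(pair(c, e))))))  →  s(pair(pair(c, pair(c, e)), s(pair(c, e))))   [R3 at ε]

s(pair(pair(c, pair(c, e)), s(pair(c, e))))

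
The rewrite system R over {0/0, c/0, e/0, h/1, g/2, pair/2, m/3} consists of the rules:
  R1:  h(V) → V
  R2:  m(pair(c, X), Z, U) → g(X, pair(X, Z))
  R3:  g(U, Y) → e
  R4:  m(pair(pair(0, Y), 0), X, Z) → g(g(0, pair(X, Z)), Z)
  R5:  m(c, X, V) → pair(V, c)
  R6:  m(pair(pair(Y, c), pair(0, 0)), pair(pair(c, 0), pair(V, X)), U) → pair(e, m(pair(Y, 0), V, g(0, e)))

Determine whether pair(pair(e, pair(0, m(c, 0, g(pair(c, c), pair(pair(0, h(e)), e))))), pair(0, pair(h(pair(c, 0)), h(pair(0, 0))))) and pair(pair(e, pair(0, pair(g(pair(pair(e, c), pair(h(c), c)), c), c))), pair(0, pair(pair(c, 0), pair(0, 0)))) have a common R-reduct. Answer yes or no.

Reduce t₁ = pair(pair(e, pair(0, m(c, 0, g(pair(c, c), pair(pair(0, h(e)), e))))), pair(0, pair(h(pair(c, 0)), h(pair(0, 0))))):
1. pair(pair(e, pair(0, m(c, 0, g(pair(c, c), pair(pair(0, h(e)), e))))), pair(0, pair(h(pair(c, 0)), h(pair(0, 0)))))  →  pair(pair(e, pair(0, pair(g(pair(c, c), pair(pair(0, h(e)), e)), c))), pair(0, pair(h(pair(c, 0)), h(pair(0, 0)))))   [R5 at 1.2.2]
2. pair(pair(e, pair(0, pair(g(pair(c, c), pair(pair(0, h(e)), e)), c))), pair(0, pair(h(pair(c, 0)), h(pair(0, 0)))))  →  pair(pair(e, pair(0, pair(e, c))), pair(0, pair(h(pair(c, 0)), h(pair(0, 0)))))   [R3 at 1.2.2.1]
3. pair(pair(e, pair(0, pair(e, c))), pair(0, pair(h(pair(c, 0)), h(pair(0, 0)))))  →  pair(pair(e, pair(0, pair(e, c))), pair(0, pair(pair(c, 0), h(pair(0, 0)))))   [R1 at 2.2.1]
4. pair(pair(e, pair(0, pair(e, c))), pair(0, pair(pair(c, 0), h(pair(0, 0)))))  →  pair(pair(e, pair(0, pair(e, c))), pair(0, pair(pair(c, 0), pair(0, 0))))   [R1 at 2.2.2]

Reduce t₂ = pair(pair(e, pair(0, pair(g(pair(pair(e, c), pair(h(c), c)), c), c))), pair(0, pair(pair(c, 0), pair(0, 0)))):
1. pair(pair(e, pair(0, pair(g(pair(pair(e, c), pair(h(c), c)), c), c))), pair(0, pair(pair(c, 0), pair(0, 0))))  →  pair(pair(e, pair(0, pair(e, c))), pair(0, pair(pair(c, 0), pair(0, 0))))   [R3 at 1.2.2.1]

yes — NF(t₁) = pair(pair(e, pair(0, pair(e, c))), pair(0, pair(pair(c, 0), pair(0, 0)))), NF(t₂) = pair(pair(e, pair(0, pair(e, c))), pair(0, pair(pair(c, 0), pair(0, 0))))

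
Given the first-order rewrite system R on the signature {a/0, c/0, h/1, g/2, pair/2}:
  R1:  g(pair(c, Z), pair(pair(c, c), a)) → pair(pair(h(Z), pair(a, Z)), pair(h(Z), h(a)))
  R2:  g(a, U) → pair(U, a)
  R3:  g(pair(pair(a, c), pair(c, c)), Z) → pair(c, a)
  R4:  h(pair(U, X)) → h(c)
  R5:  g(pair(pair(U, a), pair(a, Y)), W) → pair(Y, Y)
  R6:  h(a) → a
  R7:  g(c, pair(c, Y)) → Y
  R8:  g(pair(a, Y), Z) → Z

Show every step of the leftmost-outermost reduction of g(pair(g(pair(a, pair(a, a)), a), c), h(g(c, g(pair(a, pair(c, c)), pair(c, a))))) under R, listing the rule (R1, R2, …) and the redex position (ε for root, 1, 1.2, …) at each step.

a

1. g(pair(g(pair(a, pair(a, a)), a), c), h(g(c, g(pair(a, pair(c, c)), pair(c, a)))))  →  g(pair(a, c), h(g(c, g(pair(a, pair(c, c)), pair(c, a)))))   [R8 at 1.1]
2. g(pair(a, c), h(g(c, g(pair(a, pair(c, c)), pair(c, a)))))  →  h(g(c, g(pair(a, pair(c, c)), pair(c, a))))   [R8 at ε]
3. h(g(c, g(pair(a, pair(c, c)), pair(c, a))))  →  h(g(c, pair(c, a)))   [R8 at 1.2]
4. h(g(c, pair(c, a)))  →  h(a)   [R7 at 1]
5. h(a)  →  a   [R6 at ε]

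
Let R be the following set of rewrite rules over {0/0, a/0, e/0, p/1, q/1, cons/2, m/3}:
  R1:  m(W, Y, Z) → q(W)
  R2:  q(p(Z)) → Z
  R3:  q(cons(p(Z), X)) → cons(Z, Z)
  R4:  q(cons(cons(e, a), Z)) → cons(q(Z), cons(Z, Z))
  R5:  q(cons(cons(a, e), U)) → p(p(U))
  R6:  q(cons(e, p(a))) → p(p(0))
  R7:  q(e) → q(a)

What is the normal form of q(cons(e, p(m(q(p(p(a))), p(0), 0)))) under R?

1. q(cons(e, p(m(q(p(p(a))), p(0), 0))))  →  q(cons(e, p(q(q(p(p(a)))))))   [R1 at 1.2.1]
2. q(cons(e, p(q(q(p(p(a)))))))  →  q(cons(e, p(q(p(a)))))   [R2 at 1.2.1.1]
3. q(cons(e, p(q(p(a)))))  →  q(cons(e, p(a)))   [R2 at 1.2.1]
4. q(cons(e, p(a)))  →  p(p(0))   [R6 at ε]

p(p(0))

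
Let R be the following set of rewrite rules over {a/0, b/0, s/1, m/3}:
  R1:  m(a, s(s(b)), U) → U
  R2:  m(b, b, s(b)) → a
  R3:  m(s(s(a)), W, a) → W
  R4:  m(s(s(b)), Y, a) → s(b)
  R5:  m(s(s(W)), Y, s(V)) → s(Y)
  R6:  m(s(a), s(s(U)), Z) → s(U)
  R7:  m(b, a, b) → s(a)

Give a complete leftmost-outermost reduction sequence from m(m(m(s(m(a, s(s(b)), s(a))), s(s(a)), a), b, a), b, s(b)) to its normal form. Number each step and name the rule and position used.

1. m(m(m(s(m(a, s(s(b)), s(a))), s(s(a)), a), b, a), b, s(b))  →  m(m(m(s(s(a)), s(s(a)), a), b, a), b, s(b))   [R1 at 1.1.1.1]
2. m(m(m(s(s(a)), s(s(a)), a), b, a), b, s(b))  →  m(m(s(s(a)), b, a), b, s(b))   [R3 at 1.1]
3. m(m(s(s(a)), b, a), b, s(b))  →  m(b, b, s(b))   [R3 at 1]
4. m(b, b, s(b))  →  a   [R2 at ε]

a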